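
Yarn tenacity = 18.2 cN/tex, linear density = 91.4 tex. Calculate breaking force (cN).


Formula: Breaking force = Tenacity * Linear density
F = 18.2 cN/tex * 91.4 tex
F = 1663.48 cN

1663.48 cN


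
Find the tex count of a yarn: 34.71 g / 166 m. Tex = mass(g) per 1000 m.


Formula: Tex = (mass_g / length_m) * 1000
Substituting: Tex = (34.71 / 166) * 1000
Intermediate: 34.71 / 166 = 0.20909639 g/m
Tex = 0.20909639 * 1000 = 209.10 tex

209.10 tex


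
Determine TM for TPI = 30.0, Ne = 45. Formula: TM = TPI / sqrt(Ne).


Formula: TM = TPI / sqrt(Ne)
Step 1: sqrt(Ne) = sqrt(45) = 6.7082
Step 2: TM = 30.0 / 6.7082 = 4.47

4.47 TM


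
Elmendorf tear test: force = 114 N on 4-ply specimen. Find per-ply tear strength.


Formula: Per-ply strength = Total force / Number of plies
Per-ply = 114 N / 4
Per-ply = 28.5 N

28.5 N


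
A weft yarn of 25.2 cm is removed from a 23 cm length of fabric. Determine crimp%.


Formula: Crimp% = ((L_yarn - L_fabric) / L_fabric) * 100
Step 1: Extension = 25.2 - 23 = 2.2 cm
Step 2: Crimp% = (2.2 / 23) * 100
Step 3: Crimp% = 0.095652 * 100 = 9.5652% ≈ 9.6%

9.6%


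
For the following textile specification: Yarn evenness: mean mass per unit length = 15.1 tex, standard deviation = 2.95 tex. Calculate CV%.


Formula: CV% = (standard deviation / mean) * 100
Step 1: Ratio = 2.95 / 15.1 = 0.195364
Step 2: CV% = 0.195364 * 100 = 19.5364% ≈ 19.5%

19.5%


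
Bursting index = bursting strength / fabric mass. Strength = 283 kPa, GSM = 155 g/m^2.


Formula: Bursting Index = Bursting Strength / Fabric GSM
BI = 283 kPa / 155 g/m^2
BI = 1.826 kPa/(g/m^2)

1.826 kPa/(g/m^2)


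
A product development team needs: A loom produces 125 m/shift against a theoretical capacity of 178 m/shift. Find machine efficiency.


Formula: Efficiency% = (Actual output / Theoretical output) * 100
Efficiency% = (125 / 178) * 100
Efficiency% = 0.702247 * 100 = 70.2247% ≈ 70.2%

70.2%


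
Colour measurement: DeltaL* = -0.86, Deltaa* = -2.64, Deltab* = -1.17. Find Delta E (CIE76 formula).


Formula: Delta E = sqrt(dL*^2 + da*^2 + db*^2)
Step 1: dL*^2 = (-0.86)^2 = 0.7396
Step 2: da*^2 = (-2.64)^2 = 6.9696
Step 3: db*^2 = (-1.17)^2 = 1.3689
Step 4: Sum = 0.7396 + 6.9696 + 1.3689 = 9.0781
Step 5: Delta E = sqrt(9.0781) = 3.01

3.01 Delta E


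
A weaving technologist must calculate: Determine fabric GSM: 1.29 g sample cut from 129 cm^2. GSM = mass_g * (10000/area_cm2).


Formula: GSM = mass_g / area_m2
Step 1: Convert area: 129 cm^2 = 129 / 10000 = 0.0129 m^2
Step 2: GSM = 1.29 g / 0.0129 m^2 = 100.0 g/m^2

100.0 g/m^2


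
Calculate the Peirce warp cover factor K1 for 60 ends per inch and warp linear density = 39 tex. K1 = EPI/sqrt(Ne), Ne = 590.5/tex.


Formula: K1 = EPI / sqrt(Ne), with Ne = 590.5 / tex_warp
Step 1: Ne = 590.5 / 39 = 15.141
Step 2: sqrt(Ne) = sqrt(15.141) = 3.8911
Step 3: K1 = 60 / 3.8911 = 15.4

15.4


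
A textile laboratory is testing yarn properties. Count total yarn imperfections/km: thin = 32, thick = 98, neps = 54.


Formula: Total = thin places + thick places + neps
Total = 32 + 98 + 54
Total = 184 imperfections/km

184 imperfections/km


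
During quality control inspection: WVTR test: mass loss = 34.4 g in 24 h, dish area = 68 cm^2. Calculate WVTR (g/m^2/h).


Formula: WVTR = mass_loss / (area * time)
Step 1: Convert area: 68 cm^2 = 0.0068 m^2
Step 2: WVTR = 34.4 g / (0.0068 m^2 * 24 h)
Step 3: WVTR = 34.4 / 0.1632 = 210.8 g/m^2/h

210.8 g/m^2/h


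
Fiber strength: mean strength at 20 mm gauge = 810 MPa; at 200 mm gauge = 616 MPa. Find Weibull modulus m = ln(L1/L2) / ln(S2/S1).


Formula: m = ln(L1/L2) / ln(S2/S1)
Step 1: ln(L1/L2) = ln(20/200) = -2.30259
Step 2: S2/S1 = 616/810 = 0.76049
Step 3: ln(S2/S1) = ln(0.76049) = -0.27379
Step 4: m = -2.30259 / -0.27379 = 8.41

8.41 (Weibull m)


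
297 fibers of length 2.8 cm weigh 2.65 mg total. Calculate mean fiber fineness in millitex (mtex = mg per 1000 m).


Formula: fineness (mtex) = mass (mg) / total length (km) = (mass_mg / total_length_m) * 1000
Step 1: Convert fiber length: 2.8 cm = 0.028 m
Step 2: Total fiber length = 297 * 0.028 = 8.316 m
Step 3: Linear density = 2.65 mg / 8.316 m = 0.3187 mg/m
Step 4: fineness = 0.3187 * 1000 = 318.7 mtex

318.7 mtex


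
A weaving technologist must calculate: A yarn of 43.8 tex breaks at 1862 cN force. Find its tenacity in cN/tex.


Formula: Tenacity = Breaking force / Linear density
Tenacity = 1862 cN / 43.8 tex
Tenacity = 42.51 cN/tex

42.51 cN/tex


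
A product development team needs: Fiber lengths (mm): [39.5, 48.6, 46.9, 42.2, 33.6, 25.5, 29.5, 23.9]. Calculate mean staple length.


Formula: Mean = sum of lengths / count
Sum = 39.5 + 48.6 + 46.9 + 42.2 + 33.6 + 25.5 + 29.5 + 23.9
Sum = 289.7 mm
Mean = 289.7 / 8 = 36.21 mm

36.21 mm


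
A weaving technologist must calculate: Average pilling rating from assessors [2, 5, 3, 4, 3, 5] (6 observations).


Formula: Mean = sum / count
Sum = 2 + 5 + 3 + 4 + 3 + 5 = 22
Mean = 22 / 6 = 3.7

3.7


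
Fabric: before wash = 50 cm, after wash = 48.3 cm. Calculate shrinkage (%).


Formula: Shrinkage% = ((L_before - L_after) / L_before) * 100
Step 1: Shrinkage = 50 - 48.3 = 1.7 cm
Step 2: Shrinkage% = (1.7 / 50) * 100
Step 3: Shrinkage% = 0.034 * 100 = 3.4%

3.4%


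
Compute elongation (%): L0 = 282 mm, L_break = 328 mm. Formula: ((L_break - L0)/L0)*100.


Formula: Elongation (%) = ((L_break - L0) / L0) * 100
Step 1: Extension = 328 - 282 = 46 mm
Step 2: Elongation = (46 / 282) * 100
Step 3: Elongation = 0.163121 * 100 = 16.3121% ≈ 16.3%

16.3%


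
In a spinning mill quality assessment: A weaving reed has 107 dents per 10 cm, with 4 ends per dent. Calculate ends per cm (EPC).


Formula: EPC = (dents per 10 cm * ends per dent) / 10
Step 1: Total ends per 10 cm = 107 * 4 = 428
Step 2: EPC = 428 / 10 = 42.8 ends/cm

42.8 ends/cm


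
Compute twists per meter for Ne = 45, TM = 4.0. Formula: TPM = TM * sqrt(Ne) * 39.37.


Formula: TPM = TM * sqrt(Ne) * 39.37
Step 1: sqrt(Ne) = sqrt(45) = 6.7082
Step 2: TM * sqrt(Ne) = 4.0 * 6.7082 = 26.8328
Step 3: TPM = 26.8328 * 39.37 = 1056 twists/m

1056 twists/m


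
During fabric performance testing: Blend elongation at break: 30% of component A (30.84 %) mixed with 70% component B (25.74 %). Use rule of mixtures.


Formula: Blend property = (fraction_A * property_A) + (fraction_B * property_B)
Step 1: Contribution A = 30/100 * 30.84 % = 9.252 %
Step 2: Contribution B = 70/100 * 25.74 % = 18.018 %
Step 3: Blend elongation at break = 9.252 + 18.018 = 27.27 %

27.27 %


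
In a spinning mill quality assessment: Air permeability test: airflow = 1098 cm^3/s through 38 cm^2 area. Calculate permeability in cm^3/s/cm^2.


Formula: Air Permeability = Airflow / Test Area
AP = 1098 cm^3/s / 38 cm^2
AP = 28.9 cm^3/s/cm^2

28.9 cm^3/s/cm^2


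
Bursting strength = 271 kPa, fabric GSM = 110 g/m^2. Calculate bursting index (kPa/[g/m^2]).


Formula: Bursting Index = Bursting Strength / Fabric GSM
BI = 271 kPa / 110 g/m^2
BI = 2.464 kPa/(g/m^2)

2.464 kPa/(g/m^2)


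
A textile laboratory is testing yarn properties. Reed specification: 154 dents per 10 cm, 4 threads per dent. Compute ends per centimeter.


Formula: EPC = (dents per 10 cm * ends per dent) / 10
Step 1: Total ends per 10 cm = 154 * 4 = 616
Step 2: EPC = 616 / 10 = 61.6 ends/cm

61.6 ends/cm


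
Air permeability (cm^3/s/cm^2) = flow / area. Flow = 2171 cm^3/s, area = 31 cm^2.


Formula: Air Permeability = Airflow / Test Area
AP = 2171 cm^3/s / 31 cm^2
AP = 70.0 cm^3/s/cm^2

70.0 cm^3/s/cm^2


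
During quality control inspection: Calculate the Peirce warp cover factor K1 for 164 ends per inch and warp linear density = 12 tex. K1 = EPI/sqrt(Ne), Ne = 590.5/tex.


Formula: K1 = EPI / sqrt(Ne), with Ne = 590.5 / tex_warp
Step 1: Ne = 590.5 / 12 = 49.208
Step 2: sqrt(Ne) = sqrt(49.208) = 7.0148
Step 3: K1 = 164 / 7.0148 = 23.4

23.4


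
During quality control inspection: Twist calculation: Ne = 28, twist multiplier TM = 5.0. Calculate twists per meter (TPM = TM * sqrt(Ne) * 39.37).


Formula: TPM = TM * sqrt(Ne) * 39.37
Step 1: sqrt(Ne) = sqrt(28) = 5.2915
Step 2: TM * sqrt(Ne) = 5.0 * 5.2915 = 26.4575
Step 3: TPM = 26.4575 * 39.37 = 1042 twists/m

1042 twists/m


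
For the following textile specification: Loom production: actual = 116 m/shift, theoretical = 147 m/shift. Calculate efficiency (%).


Formula: Efficiency% = (Actual output / Theoretical output) * 100
Efficiency% = (116 / 147) * 100
Efficiency% = 0.789116 * 100 = 78.9116% ≈ 78.9%

78.9%


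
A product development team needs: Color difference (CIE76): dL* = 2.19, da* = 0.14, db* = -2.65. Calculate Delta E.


Formula: Delta E = sqrt(dL*^2 + da*^2 + db*^2)
Step 1: dL*^2 = 2.19^2 = 4.7961
Step 2: da*^2 = 0.14^2 = 0.0196
Step 3: db*^2 = (-2.65)^2 = 7.0225
Step 4: Sum = 4.7961 + 0.0196 + 7.0225 = 11.8382
Step 5: Delta E = sqrt(11.8382) = 3.44

3.44 Delta E


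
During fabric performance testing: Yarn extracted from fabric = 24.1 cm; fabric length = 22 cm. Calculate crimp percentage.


Formula: Crimp% = ((L_yarn - L_fabric) / L_fabric) * 100
Step 1: Extension = 24.1 - 22 = 2.1 cm
Step 2: Crimp% = (2.1 / 22) * 100
Step 3: Crimp% = 0.095455 * 100 = 9.5455% ≈ 9.5%

9.5%


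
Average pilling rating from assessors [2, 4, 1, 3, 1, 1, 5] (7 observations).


Formula: Mean = sum / count
Sum = 2 + 4 + 1 + 3 + 1 + 1 + 5 = 17
Mean = 17 / 7 = 2.4

2.4


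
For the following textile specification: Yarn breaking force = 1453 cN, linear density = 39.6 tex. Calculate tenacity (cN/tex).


Formula: Tenacity = Breaking force / Linear density
Tenacity = 1453 cN / 39.6 tex
Tenacity = 36.69 cN/tex

36.69 cN/tex


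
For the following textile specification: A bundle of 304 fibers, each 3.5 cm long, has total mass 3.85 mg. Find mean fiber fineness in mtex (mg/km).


Formula: fineness (mtex) = mass (mg) / total length (km) = (mass_mg / total_length_m) * 1000
Step 1: Convert fiber length: 3.5 cm = 0.035 m
Step 2: Total fiber length = 304 * 0.035 = 10.64 m
Step 3: Linear density = 3.85 mg / 10.64 m = 0.3618 mg/m
Step 4: fineness = 0.3618 * 1000 = 361.8 mtex

361.8 mtex


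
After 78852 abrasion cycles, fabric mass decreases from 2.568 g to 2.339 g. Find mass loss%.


Formula: Mass loss% = ((m_before - m_after) / m_before) * 100
Step 1: Mass loss = 2.568 - 2.339 = 0.229 g
Step 2: Ratio = 0.229 / 2.568 = 0.0891745
Step 3: Mass loss% = 0.0891745 * 100 = 8.91745% ≈ 8.92%

8.92%


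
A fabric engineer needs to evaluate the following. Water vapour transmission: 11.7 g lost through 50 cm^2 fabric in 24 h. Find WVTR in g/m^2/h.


Formula: WVTR = mass_loss / (area * time)
Step 1: Convert area: 50 cm^2 = 0.005 m^2
Step 2: WVTR = 11.7 g / (0.005 m^2 * 24 h)
Step 3: WVTR = 11.7 / 0.12 = 97.5 g/m^2/h

97.5 g/m^2/h


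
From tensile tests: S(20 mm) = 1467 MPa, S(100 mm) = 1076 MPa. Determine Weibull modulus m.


Formula: m = ln(L1/L2) / ln(S2/S1)
Step 1: ln(L1/L2) = ln(20/100) = -1.60944
Step 2: S2/S1 = 1076/1467 = 0.73347
Step 3: ln(S2/S1) = ln(0.73347) = -0.30997
Step 4: m = -1.60944 / -0.30997 = 5.19

5.19 (Weibull m)


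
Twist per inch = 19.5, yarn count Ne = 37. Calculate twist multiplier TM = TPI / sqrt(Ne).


Formula: TM = TPI / sqrt(Ne)
Step 1: sqrt(Ne) = sqrt(37) = 6.0828
Step 2: TM = 19.5 / 6.0828 = 3.21

3.21 TM


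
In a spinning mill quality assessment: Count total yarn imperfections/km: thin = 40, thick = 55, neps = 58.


Formula: Total = thin places + thick places + neps
Total = 40 + 55 + 58
Total = 153 imperfections/km

153 imperfections/km


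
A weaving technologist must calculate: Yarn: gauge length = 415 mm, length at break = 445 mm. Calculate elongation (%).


Formula: Elongation (%) = ((L_break - L0) / L0) * 100
Step 1: Extension = 445 - 415 = 30 mm
Step 2: Elongation = (30 / 415) * 100
Step 3: Elongation = 0.072289 * 100 = 7.2289% ≈ 7.2%

7.2%


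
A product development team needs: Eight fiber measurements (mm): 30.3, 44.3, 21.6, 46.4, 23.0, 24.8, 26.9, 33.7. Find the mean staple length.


Formula: Mean = sum of lengths / count
Sum = 30.3 + 44.3 + 21.6 + 46.4 + 23.0 + 24.8 + 26.9 + 33.7
Sum = 251.0 mm
Mean = 251.0 / 8 = 31.38 mm

31.38 mm


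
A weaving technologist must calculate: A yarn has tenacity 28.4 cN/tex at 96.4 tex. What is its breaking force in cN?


Formula: Breaking force = Tenacity * Linear density
F = 28.4 cN/tex * 96.4 tex
F = 2737.76 cN

2737.76 cN


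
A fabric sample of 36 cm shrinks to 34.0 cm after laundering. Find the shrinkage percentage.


Formula: Shrinkage% = ((L_before - L_after) / L_before) * 100
Step 1: Shrinkage = 36 - 34.0 = 2.0 cm
Step 2: Shrinkage% = (2.0 / 36) * 100
Step 3: Shrinkage% = 0.055556 * 100 = 5.5556% ≈ 5.6%

5.6%


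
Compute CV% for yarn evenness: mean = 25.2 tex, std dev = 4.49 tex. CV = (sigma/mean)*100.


Formula: CV% = (standard deviation / mean) * 100
Step 1: Ratio = 4.49 / 25.2 = 0.178175
Step 2: CV% = 0.178175 * 100 = 17.8175% ≈ 17.8%

17.8%


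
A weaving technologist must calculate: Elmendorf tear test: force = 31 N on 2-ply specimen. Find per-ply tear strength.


Formula: Per-ply strength = Total force / Number of plies
Per-ply = 31 N / 2
Per-ply = 15.5 N

15.5 N


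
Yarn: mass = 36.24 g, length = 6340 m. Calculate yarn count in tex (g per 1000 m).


Formula: Tex = (mass_g / length_m) * 1000
Substituting: Tex = (36.24 / 6340) * 1000
Intermediate: 36.24 / 6340 = 0.00571609 g/m
Tex = 0.00571609 * 1000 = 5.72 tex

5.72 tex


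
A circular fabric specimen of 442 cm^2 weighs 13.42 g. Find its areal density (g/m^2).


Formula: GSM = mass_g / area_m2
Step 1: Convert area: 442 cm^2 = 442 / 10000 = 0.0442 m^2
Step 2: GSM = 13.42 g / 0.0442 m^2 = 303.6 g/m^2

303.6 g/m^2


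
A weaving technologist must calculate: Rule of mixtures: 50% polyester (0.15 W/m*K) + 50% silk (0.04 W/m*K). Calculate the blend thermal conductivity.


Formula: Blend property = (fraction_A * property_A) + (fraction_B * property_B)
Step 1: Contribution A = 50/100 * 0.15 W/m*K = 0.075 W/m*K
Step 2: Contribution B = 50/100 * 0.04 W/m*K = 0.02 W/m*K
Step 3: Blend thermal conductivity = 0.075 + 0.02 = 0.095 W/m*K

0.095 W/m*K


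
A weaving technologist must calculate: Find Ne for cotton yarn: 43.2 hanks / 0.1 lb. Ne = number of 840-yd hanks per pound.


Formula: Ne = hanks / mass_lb
Substituting: Ne = 43.2 / 0.1
Ne = 432.0

432.0 Ne


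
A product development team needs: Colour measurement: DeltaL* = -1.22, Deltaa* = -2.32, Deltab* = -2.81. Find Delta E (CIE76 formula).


Formula: Delta E = sqrt(dL*^2 + da*^2 + db*^2)
Step 1: dL*^2 = (-1.22)^2 = 1.4884
Step 2: da*^2 = (-2.32)^2 = 5.3824
Step 3: db*^2 = (-2.81)^2 = 7.8961
Step 4: Sum = 1.4884 + 5.3824 + 7.8961 = 14.7669
Step 5: Delta E = sqrt(14.7669) = 3.84

3.84 Delta E


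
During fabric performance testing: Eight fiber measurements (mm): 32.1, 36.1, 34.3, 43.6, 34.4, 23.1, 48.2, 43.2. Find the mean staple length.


Formula: Mean = sum of lengths / count
Sum = 32.1 + 36.1 + 34.3 + 43.6 + 34.4 + 23.1 + 48.2 + 43.2
Sum = 295.0 mm
Mean = 295.0 / 8 = 36.88 mm

36.88 mm


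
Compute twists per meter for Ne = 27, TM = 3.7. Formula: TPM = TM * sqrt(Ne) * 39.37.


Formula: TPM = TM * sqrt(Ne) * 39.37
Step 1: sqrt(Ne) = sqrt(27) = 5.1962
Step 2: TM * sqrt(Ne) = 3.7 * 5.1962 = 19.2259
Step 3: TPM = 19.2259 * 39.37 = 757 twists/m

757 twists/m


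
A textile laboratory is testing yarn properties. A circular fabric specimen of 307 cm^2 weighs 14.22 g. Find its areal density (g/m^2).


Formula: GSM = mass_g / area_m2
Step 1: Convert area: 307 cm^2 = 307 / 10000 = 0.0307 m^2
Step 2: GSM = 14.22 g / 0.0307 m^2 = 463.2 g/m^2

463.2 g/m^2


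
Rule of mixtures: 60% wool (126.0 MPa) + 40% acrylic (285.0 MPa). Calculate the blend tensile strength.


Formula: Blend property = (fraction_A * property_A) + (fraction_B * property_B)
Step 1: Contribution A = 60/100 * 126.0 MPa = 75.6 MPa
Step 2: Contribution B = 40/100 * 285.0 MPa = 114.0 MPa
Step 3: Blend tensile strength = 75.6 + 114.0 = 189.6 MPa

189.6 MPa


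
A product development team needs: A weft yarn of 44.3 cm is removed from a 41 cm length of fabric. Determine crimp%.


Formula: Crimp% = ((L_yarn - L_fabric) / L_fabric) * 100
Step 1: Extension = 44.3 - 41 = 3.3 cm
Step 2: Crimp% = (3.3 / 41) * 100
Step 3: Crimp% = 0.080488 * 100 = 8.0488% ≈ 8.0%

8.0%


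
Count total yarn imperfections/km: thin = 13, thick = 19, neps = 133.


Formula: Total = thin places + thick places + neps
Total = 13 + 19 + 133
Total = 165 imperfections/km

165 imperfections/km


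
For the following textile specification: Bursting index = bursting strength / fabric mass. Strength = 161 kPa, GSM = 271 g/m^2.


Formula: Bursting Index = Bursting Strength / Fabric GSM
BI = 161 kPa / 271 g/m^2
BI = 0.594 kPa/(g/m^2)

0.594 kPa/(g/m^2)


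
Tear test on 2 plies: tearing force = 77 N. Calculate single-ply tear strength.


Formula: Per-ply strength = Total force / Number of plies
Per-ply = 77 N / 2
Per-ply = 38.5 N

38.5 N


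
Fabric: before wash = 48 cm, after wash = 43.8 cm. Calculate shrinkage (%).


Formula: Shrinkage% = ((L_before - L_after) / L_before) * 100
Step 1: Shrinkage = 48 - 43.8 = 4.2 cm
Step 2: Shrinkage% = (4.2 / 48) * 100
Step 3: Shrinkage% = 0.0875 * 100 = 8.75% ≈ 8.8%

8.8%


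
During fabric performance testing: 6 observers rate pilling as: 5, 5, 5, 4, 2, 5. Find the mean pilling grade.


Formula: Mean = sum / count
Sum = 5 + 5 + 5 + 4 + 2 + 5 = 26
Mean = 26 / 6 = 4.3

4.3


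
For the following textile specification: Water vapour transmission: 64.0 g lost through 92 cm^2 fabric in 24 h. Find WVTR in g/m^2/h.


Formula: WVTR = mass_loss / (area * time)
Step 1: Convert area: 92 cm^2 = 0.0092 m^2
Step 2: WVTR = 64.0 g / (0.0092 m^2 * 24 h)
Step 3: WVTR = 64.0 / 0.2208 = 289.9 g/m^2/h

289.9 g/m^2/h


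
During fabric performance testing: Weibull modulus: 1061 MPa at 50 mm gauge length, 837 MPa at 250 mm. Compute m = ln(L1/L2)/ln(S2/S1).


Formula: m = ln(L1/L2) / ln(S2/S1)
Step 1: ln(L1/L2) = ln(50/250) = -1.60944
Step 2: S2/S1 = 837/1061 = 0.78888
Step 3: ln(S2/S1) = ln(0.78888) = -0.23714
Step 4: m = -1.60944 / -0.23714 = 6.79

6.79 (Weibull m)


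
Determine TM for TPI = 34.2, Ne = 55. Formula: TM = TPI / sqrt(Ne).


Formula: TM = TPI / sqrt(Ne)
Step 1: sqrt(Ne) = sqrt(55) = 7.4162
Step 2: TM = 34.2 / 7.4162 = 4.61

4.61 TM


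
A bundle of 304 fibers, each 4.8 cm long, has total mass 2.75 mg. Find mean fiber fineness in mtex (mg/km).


Formula: fineness (mtex) = mass (mg) / total length (km) = (mass_mg / total_length_m) * 1000
Step 1: Convert fiber length: 4.8 cm = 0.048 m
Step 2: Total fiber length = 304 * 0.048 = 14.592 m
Step 3: Linear density = 2.75 mg / 14.592 m = 0.1885 mg/m
Step 4: fineness = 0.1885 * 1000 = 188.5 mtex

188.5 mtex


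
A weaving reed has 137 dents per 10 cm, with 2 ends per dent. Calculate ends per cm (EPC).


Formula: EPC = (dents per 10 cm * ends per dent) / 10
Step 1: Total ends per 10 cm = 137 * 2 = 274
Step 2: EPC = 274 / 10 = 27.4 ends/cm

27.4 ends/cm


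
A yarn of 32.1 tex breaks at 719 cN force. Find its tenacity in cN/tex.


Formula: Tenacity = Breaking force / Linear density
Tenacity = 719 cN / 32.1 tex
Tenacity = 22.40 cN/tex

22.40 cN/tex


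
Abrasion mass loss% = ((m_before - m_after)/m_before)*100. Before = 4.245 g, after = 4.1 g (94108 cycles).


Formula: Mass loss% = ((m_before - m_after) / m_before) * 100
Step 1: Mass loss = 4.245 - 4.1 = 0.145 g
Step 2: Ratio = 0.145 / 4.245 = 0.0341578
Step 3: Mass loss% = 0.0341578 * 100 = 3.41578% ≈ 3.42%

3.42%


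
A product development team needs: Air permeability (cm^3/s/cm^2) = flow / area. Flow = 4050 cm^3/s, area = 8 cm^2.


Formula: Air Permeability = Airflow / Test Area
AP = 4050 cm^3/s / 8 cm^2
AP = 506.3 cm^3/s/cm^2

506.3 cm^3/s/cm^2


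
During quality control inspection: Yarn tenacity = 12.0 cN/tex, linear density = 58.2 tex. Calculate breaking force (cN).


Formula: Breaking force = Tenacity * Linear density
F = 12.0 cN/tex * 58.2 tex
F = 698.40 cN

698.40 cN


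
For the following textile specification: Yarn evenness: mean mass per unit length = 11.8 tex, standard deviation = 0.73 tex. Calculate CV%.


Formula: CV% = (standard deviation / mean) * 100
Step 1: Ratio = 0.73 / 11.8 = 0.061864
Step 2: CV% = 0.061864 * 100 = 6.1864% ≈ 6.2%

6.2%


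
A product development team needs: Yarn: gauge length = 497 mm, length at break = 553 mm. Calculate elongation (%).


Formula: Elongation (%) = ((L_break - L0) / L0) * 100
Step 1: Extension = 553 - 497 = 56 mm
Step 2: Elongation = (56 / 497) * 100
Step 3: Elongation = 0.112676 * 100 = 11.2676% ≈ 11.3%

11.3%


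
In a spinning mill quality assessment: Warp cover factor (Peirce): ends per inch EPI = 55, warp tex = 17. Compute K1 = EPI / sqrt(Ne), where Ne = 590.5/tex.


Formula: K1 = EPI / sqrt(Ne), with Ne = 590.5 / tex_warp
Step 1: Ne = 590.5 / 17 = 34.735
Step 2: sqrt(Ne) = sqrt(34.735) = 5.8936
Step 3: K1 = 55 / 5.8936 = 9.3

9.3


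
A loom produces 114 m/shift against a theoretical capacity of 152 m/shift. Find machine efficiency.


Formula: Efficiency% = (Actual output / Theoretical output) * 100
Efficiency% = (114 / 152) * 100
Efficiency% = 0.75 * 100 = 75.0%

75.0%


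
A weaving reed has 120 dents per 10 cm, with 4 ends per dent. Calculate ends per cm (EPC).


Formula: EPC = (dents per 10 cm * ends per dent) / 10
Step 1: Total ends per 10 cm = 120 * 4 = 480
Step 2: EPC = 480 / 10 = 48.0 ends/cm

48.0 ends/cm


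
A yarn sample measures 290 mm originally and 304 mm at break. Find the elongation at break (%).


Formula: Elongation (%) = ((L_break - L0) / L0) * 100
Step 1: Extension = 304 - 290 = 14 mm
Step 2: Elongation = (14 / 290) * 100
Step 3: Elongation = 0.048276 * 100 = 4.8276% ≈ 4.8%

4.8%


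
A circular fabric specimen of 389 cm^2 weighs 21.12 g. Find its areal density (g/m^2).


Formula: GSM = mass_g / area_m2
Step 1: Convert area: 389 cm^2 = 389 / 10000 = 0.0389 m^2
Step 2: GSM = 21.12 g / 0.0389 m^2 = 542.9 g/m^2

542.9 g/m^2


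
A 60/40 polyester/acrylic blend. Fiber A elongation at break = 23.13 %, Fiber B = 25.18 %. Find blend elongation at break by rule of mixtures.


Formula: Blend property = (fraction_A * property_A) + (fraction_B * property_B)
Step 1: Contribution A = 60/100 * 23.13 % = 13.878 %
Step 2: Contribution B = 40/100 * 25.18 % = 10.072 %
Step 3: Blend elongation at break = 13.878 + 10.072 = 23.95 %

23.95 %


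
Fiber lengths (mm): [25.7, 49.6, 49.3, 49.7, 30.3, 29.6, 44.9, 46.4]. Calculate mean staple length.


Formula: Mean = sum of lengths / count
Sum = 25.7 + 49.6 + 49.3 + 49.7 + 30.3 + 29.6 + 44.9 + 46.4
Sum = 325.5 mm
Mean = 325.5 / 8 = 40.69 mm

40.69 mm


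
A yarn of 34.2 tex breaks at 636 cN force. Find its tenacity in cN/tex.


Formula: Tenacity = Breaking force / Linear density
Tenacity = 636 cN / 34.2 tex
Tenacity = 18.60 cN/tex

18.60 cN/tex


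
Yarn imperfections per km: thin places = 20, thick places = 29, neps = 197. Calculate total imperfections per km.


Formula: Total = thin places + thick places + neps
Total = 20 + 29 + 197
Total = 246 imperfections/km

246 imperfections/km


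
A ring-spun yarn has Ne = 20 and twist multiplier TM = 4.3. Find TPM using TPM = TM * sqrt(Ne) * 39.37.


Formula: TPM = TM * sqrt(Ne) * 39.37
Step 1: sqrt(Ne) = sqrt(20) = 4.4721
Step 2: TM * sqrt(Ne) = 4.3 * 4.4721 = 19.23
Step 3: TPM = 19.23 * 39.37 = 757 twists/m

757 twists/m


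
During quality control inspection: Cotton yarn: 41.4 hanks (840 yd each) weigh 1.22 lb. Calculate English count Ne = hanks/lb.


Formula: Ne = hanks / mass_lb
Substituting: Ne = 41.4 / 1.22
Ne = 33.9

33.9 Ne


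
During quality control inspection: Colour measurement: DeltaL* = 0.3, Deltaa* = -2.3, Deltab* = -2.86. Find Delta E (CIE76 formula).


Formula: Delta E = sqrt(dL*^2 + da*^2 + db*^2)
Step 1: dL*^2 = 0.3^2 = 0.09
Step 2: da*^2 = (-2.3)^2 = 5.29
Step 3: db*^2 = (-2.86)^2 = 8.1796
Step 4: Sum = 0.09 + 5.29 + 8.1796 = 13.5596
Step 5: Delta E = sqrt(13.5596) = 3.68

3.68 Delta E


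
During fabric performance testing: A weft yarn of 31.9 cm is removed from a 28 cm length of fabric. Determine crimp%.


Formula: Crimp% = ((L_yarn - L_fabric) / L_fabric) * 100
Step 1: Extension = 31.9 - 28 = 3.9 cm
Step 2: Crimp% = (3.9 / 28) * 100
Step 3: Crimp% = 0.139286 * 100 = 13.9286% ≈ 13.9%

13.9%


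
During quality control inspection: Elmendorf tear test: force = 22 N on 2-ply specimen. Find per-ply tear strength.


Formula: Per-ply strength = Total force / Number of plies
Per-ply = 22 N / 2
Per-ply = 11 N

11 N


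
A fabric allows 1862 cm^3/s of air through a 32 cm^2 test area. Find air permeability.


Formula: Air Permeability = Airflow / Test Area
AP = 1862 cm^3/s / 32 cm^2
AP = 58.2 cm^3/s/cm^2

58.2 cm^3/s/cm^2


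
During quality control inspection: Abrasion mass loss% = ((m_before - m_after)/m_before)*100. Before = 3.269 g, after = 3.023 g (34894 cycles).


Formula: Mass loss% = ((m_before - m_after) / m_before) * 100
Step 1: Mass loss = 3.269 - 3.023 = 0.246 g
Step 2: Ratio = 0.246 / 3.269 = 0.0752524
Step 3: Mass loss% = 0.0752524 * 100 = 7.52524% ≈ 7.53%

7.53%


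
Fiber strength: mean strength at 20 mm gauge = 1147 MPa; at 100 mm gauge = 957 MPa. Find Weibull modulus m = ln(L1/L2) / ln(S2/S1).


Formula: m = ln(L1/L2) / ln(S2/S1)
Step 1: ln(L1/L2) = ln(20/100) = -1.60944
Step 2: S2/S1 = 957/1147 = 0.83435
Step 3: ln(S2/S1) = ln(0.83435) = -0.18110
Step 4: m = -1.60944 / -0.18110 = 8.89

8.89 (Weibull m)


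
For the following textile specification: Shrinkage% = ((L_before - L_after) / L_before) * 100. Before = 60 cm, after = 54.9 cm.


Formula: Shrinkage% = ((L_before - L_after) / L_before) * 100
Step 1: Shrinkage = 60 - 54.9 = 5.1 cm
Step 2: Shrinkage% = (5.1 / 60) * 100
Step 3: Shrinkage% = 0.085 * 100 = 8.5%

8.5%


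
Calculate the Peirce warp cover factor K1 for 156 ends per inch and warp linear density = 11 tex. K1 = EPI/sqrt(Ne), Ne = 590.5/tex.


Formula: K1 = EPI / sqrt(Ne), with Ne = 590.5 / tex_warp
Step 1: Ne = 590.5 / 11 = 53.682
Step 2: sqrt(Ne) = sqrt(53.682) = 7.3268
Step 3: K1 = 156 / 7.3268 = 21.3

21.3


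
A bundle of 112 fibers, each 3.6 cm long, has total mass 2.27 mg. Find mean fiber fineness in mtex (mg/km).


Formula: fineness (mtex) = mass (mg) / total length (km) = (mass_mg / total_length_m) * 1000
Step 1: Convert fiber length: 3.6 cm = 0.036 m
Step 2: Total fiber length = 112 * 0.036 = 4.032 m
Step 3: Linear density = 2.27 mg / 4.032 m = 0.5630 mg/m
Step 4: fineness = 0.5630 * 1000 = 563.0 mtex

563.0 mtex


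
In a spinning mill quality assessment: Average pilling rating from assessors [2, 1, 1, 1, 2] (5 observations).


Formula: Mean = sum / count
Sum = 2 + 1 + 1 + 1 + 2 = 7
Mean = 7 / 5 = 1.4

1.4


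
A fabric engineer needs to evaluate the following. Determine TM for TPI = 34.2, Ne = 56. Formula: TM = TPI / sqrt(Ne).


Formula: TM = TPI / sqrt(Ne)
Step 1: sqrt(Ne) = sqrt(56) = 7.4833
Step 2: TM = 34.2 / 7.4833 = 4.57

4.57 TM


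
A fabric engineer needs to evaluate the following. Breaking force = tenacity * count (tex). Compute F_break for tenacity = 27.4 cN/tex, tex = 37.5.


Formula: Breaking force = Tenacity * Linear density
F = 27.4 cN/tex * 37.5 tex
F = 1027.50 cN

1027.50 cN


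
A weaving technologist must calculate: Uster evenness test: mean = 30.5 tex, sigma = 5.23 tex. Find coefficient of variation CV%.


Formula: CV% = (standard deviation / mean) * 100
Step 1: Ratio = 5.23 / 30.5 = 0.171475
Step 2: CV% = 0.171475 * 100 = 17.1475% ≈ 17.1%

17.1%


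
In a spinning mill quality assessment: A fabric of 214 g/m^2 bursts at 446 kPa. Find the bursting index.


Formula: Bursting Index = Bursting Strength / Fabric GSM
BI = 446 kPa / 214 g/m^2
BI = 2.084 kPa/(g/m^2)

2.084 kPa/(g/m^2)


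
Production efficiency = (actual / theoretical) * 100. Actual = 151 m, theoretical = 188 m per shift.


Formula: Efficiency% = (Actual output / Theoretical output) * 100
Efficiency% = (151 / 188) * 100
Efficiency% = 0.803191 * 100 = 80.3191% ≈ 80.3%

80.3%


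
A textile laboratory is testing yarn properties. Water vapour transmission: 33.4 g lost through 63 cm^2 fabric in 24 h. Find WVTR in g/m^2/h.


Formula: WVTR = mass_loss / (area * time)
Step 1: Convert area: 63 cm^2 = 0.0063 m^2
Step 2: WVTR = 33.4 g / (0.0063 m^2 * 24 h)
Step 3: WVTR = 33.4 / 0.1512 = 220.9 g/m^2/h

220.9 g/m^2/h


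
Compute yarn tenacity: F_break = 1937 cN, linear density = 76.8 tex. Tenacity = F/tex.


Formula: Tenacity = Breaking force / Linear density
Tenacity = 1937 cN / 76.8 tex
Tenacity = 25.22 cN/tex

25.22 cN/tex


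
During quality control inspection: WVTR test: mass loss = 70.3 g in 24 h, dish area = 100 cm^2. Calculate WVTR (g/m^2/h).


Formula: WVTR = mass_loss / (area * time)
Step 1: Convert area: 100 cm^2 = 0.01 m^2
Step 2: WVTR = 70.3 g / (0.01 m^2 * 24 h)
Step 3: WVTR = 70.3 / 0.24 = 292.9 g/m^2/h

292.9 g/m^2/h


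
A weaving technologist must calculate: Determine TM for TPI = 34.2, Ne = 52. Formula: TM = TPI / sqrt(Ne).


Formula: TM = TPI / sqrt(Ne)
Step 1: sqrt(Ne) = sqrt(52) = 7.2111
Step 2: TM = 34.2 / 7.2111 = 4.74

4.74 TM


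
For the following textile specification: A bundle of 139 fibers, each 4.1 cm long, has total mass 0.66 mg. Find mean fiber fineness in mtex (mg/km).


Formula: fineness (mtex) = mass (mg) / total length (km) = (mass_mg / total_length_m) * 1000
Step 1: Convert fiber length: 4.1 cm = 0.041 m
Step 2: Total fiber length = 139 * 0.041 = 5.699 m
Step 3: Linear density = 0.66 mg / 5.699 m = 0.1158 mg/m
Step 4: fineness = 0.1158 * 1000 = 115.8 mtex

115.8 mtex


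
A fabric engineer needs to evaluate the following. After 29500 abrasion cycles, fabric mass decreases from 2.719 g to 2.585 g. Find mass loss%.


Formula: Mass loss% = ((m_before - m_after) / m_before) * 100
Step 1: Mass loss = 2.719 - 2.585 = 0.134 g
Step 2: Ratio = 0.134 / 2.719 = 0.0492828
Step 3: Mass loss% = 0.0492828 * 100 = 4.92828% ≈ 4.93%

4.93%


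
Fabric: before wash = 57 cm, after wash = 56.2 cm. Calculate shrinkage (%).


Formula: Shrinkage% = ((L_before - L_after) / L_before) * 100
Step 1: Shrinkage = 57 - 56.2 = 0.8 cm
Step 2: Shrinkage% = (0.8 / 57) * 100
Step 3: Shrinkage% = 0.014035 * 100 = 1.4035% ≈ 1.4%

1.4%


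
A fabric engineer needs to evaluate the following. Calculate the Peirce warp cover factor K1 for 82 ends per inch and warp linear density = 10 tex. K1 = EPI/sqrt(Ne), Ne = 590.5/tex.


Formula: K1 = EPI / sqrt(Ne), with Ne = 590.5 / tex_warp
Step 1: Ne = 590.5 / 10 = 59.05
Step 2: sqrt(Ne) = sqrt(59.05) = 7.6844
Step 3: K1 = 82 / 7.6844 = 10.7

10.7


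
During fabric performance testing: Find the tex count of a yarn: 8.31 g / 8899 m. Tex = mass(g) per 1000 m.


Formula: Tex = (mass_g / length_m) * 1000
Substituting: Tex = (8.31 / 8899) * 1000
Intermediate: 8.31 / 8899 = 0.00093381 g/m
Tex = 0.00093381 * 1000 = 0.93 tex

0.93 tex


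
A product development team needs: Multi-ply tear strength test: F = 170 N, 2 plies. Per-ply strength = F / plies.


Formula: Per-ply strength = Total force / Number of plies
Per-ply = 170 N / 2
Per-ply = 85 N

85 N


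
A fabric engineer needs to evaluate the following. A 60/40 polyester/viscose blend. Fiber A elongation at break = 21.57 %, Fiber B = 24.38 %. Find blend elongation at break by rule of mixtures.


Formula: Blend property = (fraction_A * property_A) + (fraction_B * property_B)
Step 1: Contribution A = 60/100 * 21.57 % = 12.942 %
Step 2: Contribution B = 40/100 * 24.38 % = 9.752 %
Step 3: Blend elongation at break = 12.942 + 9.752 = 22.694 %

22.694 %


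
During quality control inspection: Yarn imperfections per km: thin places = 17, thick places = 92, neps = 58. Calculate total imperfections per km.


Formula: Total = thin places + thick places + neps
Total = 17 + 92 + 58
Total = 167 imperfections/km

167 imperfections/km


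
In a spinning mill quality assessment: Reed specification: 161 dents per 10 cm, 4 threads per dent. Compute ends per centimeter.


Formula: EPC = (dents per 10 cm * ends per dent) / 10
Step 1: Total ends per 10 cm = 161 * 4 = 644
Step 2: EPC = 644 / 10 = 64.4 ends/cm

64.4 ends/cm


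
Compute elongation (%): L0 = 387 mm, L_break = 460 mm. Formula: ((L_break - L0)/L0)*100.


Formula: Elongation (%) = ((L_break - L0) / L0) * 100
Step 1: Extension = 460 - 387 = 73 mm
Step 2: Elongation = (73 / 387) * 100
Step 3: Elongation = 0.18863 * 100 = 18.863% ≈ 18.9%

18.9%


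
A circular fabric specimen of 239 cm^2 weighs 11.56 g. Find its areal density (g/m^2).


Formula: GSM = mass_g / area_m2
Step 1: Convert area: 239 cm^2 = 239 / 10000 = 0.0239 m^2
Step 2: GSM = 11.56 g / 0.0239 m^2 = 483.7 g/m^2

483.7 g/m^2


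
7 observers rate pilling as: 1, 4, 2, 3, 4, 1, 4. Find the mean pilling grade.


Formula: Mean = sum / count
Sum = 1 + 4 + 2 + 3 + 4 + 1 + 4 = 19
Mean = 19 / 7 = 2.7

2.7


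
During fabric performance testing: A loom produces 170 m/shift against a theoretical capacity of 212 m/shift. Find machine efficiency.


Formula: Efficiency% = (Actual output / Theoretical output) * 100
Efficiency% = (170 / 212) * 100
Efficiency% = 0.801887 * 100 = 80.1887% ≈ 80.2%

80.2%


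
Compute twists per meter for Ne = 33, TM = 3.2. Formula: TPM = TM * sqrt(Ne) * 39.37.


Formula: TPM = TM * sqrt(Ne) * 39.37
Step 1: sqrt(Ne) = sqrt(33) = 5.7446
Step 2: TM * sqrt(Ne) = 3.2 * 5.7446 = 18.3827
Step 3: TPM = 18.3827 * 39.37 = 724 twists/m

724 twists/m


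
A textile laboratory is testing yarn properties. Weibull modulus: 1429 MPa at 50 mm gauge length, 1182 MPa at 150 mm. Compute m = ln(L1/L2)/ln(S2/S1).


Formula: m = ln(L1/L2) / ln(S2/S1)
Step 1: ln(L1/L2) = ln(50/150) = -1.09861
Step 2: S2/S1 = 1182/1429 = 0.82715
Step 3: ln(S2/S1) = ln(0.82715) = -0.18977
Step 4: m = -1.09861 / -0.18977 = 5.79

5.79 (Weibull m)


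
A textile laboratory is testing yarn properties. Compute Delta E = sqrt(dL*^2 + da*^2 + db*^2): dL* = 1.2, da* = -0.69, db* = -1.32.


Formula: Delta E = sqrt(dL*^2 + da*^2 + db*^2)
Step 1: dL*^2 = 1.2^2 = 1.44
Step 2: da*^2 = (-0.69)^2 = 0.4761
Step 3: db*^2 = (-1.32)^2 = 1.7424
Step 4: Sum = 1.44 + 0.4761 + 1.7424 = 3.6585
Step 5: Delta E = sqrt(3.6585) = 1.91

1.91 Delta E


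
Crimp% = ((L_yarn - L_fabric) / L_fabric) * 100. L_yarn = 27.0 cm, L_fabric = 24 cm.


Formula: Crimp% = ((L_yarn - L_fabric) / L_fabric) * 100
Step 1: Extension = 27.0 - 24 = 3.0 cm
Step 2: Crimp% = (3.0 / 24) * 100
Step 3: Crimp% = 0.125 * 100 = 12.5%

12.5%


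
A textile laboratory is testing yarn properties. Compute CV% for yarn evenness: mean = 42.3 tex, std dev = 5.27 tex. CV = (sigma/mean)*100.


Formula: CV% = (standard deviation / mean) * 100
Step 1: Ratio = 5.27 / 42.3 = 0.124586
Step 2: CV% = 0.124586 * 100 = 12.4586% ≈ 12.5%

12.5%


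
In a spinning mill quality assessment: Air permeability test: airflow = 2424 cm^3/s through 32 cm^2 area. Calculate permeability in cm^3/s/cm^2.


Formula: Air Permeability = Airflow / Test Area
AP = 2424 cm^3/s / 32 cm^2
AP = 75.8 cm^3/s/cm^2

75.8 cm^3/s/cm^2


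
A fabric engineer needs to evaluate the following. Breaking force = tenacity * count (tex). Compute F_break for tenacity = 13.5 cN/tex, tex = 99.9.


Formula: Breaking force = Tenacity * Linear density
F = 13.5 cN/tex * 99.9 tex
F = 1348.65 cN

1348.65 cN


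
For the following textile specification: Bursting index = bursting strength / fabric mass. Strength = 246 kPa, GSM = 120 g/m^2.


Formula: Bursting Index = Bursting Strength / Fabric GSM
BI = 246 kPa / 120 g/m^2
BI = 2.050 kPa/(g/m^2)

2.050 kPa/(g/m^2)


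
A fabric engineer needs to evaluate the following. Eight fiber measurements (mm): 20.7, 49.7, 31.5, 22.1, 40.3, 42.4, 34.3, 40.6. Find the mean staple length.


Formula: Mean = sum of lengths / count
Sum = 20.7 + 49.7 + 31.5 + 22.1 + 40.3 + 42.4 + 34.3 + 40.6
Sum = 281.6 mm
Mean = 281.6 / 8 = 35.20 mm

35.20 mm


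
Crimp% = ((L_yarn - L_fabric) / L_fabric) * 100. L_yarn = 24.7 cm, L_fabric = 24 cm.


Formula: Crimp% = ((L_yarn - L_fabric) / L_fabric) * 100
Step 1: Extension = 24.7 - 24 = 0.7 cm
Step 2: Crimp% = (0.7 / 24) * 100
Step 3: Crimp% = 0.029167 * 100 = 2.9167% ≈ 2.9%

2.9%


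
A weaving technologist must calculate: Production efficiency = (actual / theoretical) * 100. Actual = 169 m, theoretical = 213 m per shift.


Formula: Efficiency% = (Actual output / Theoretical output) * 100
Efficiency% = (169 / 213) * 100
Efficiency% = 0.793427 * 100 = 79.3427% ≈ 79.3%

79.3%


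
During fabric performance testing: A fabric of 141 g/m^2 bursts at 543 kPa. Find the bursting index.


Formula: Bursting Index = Bursting Strength / Fabric GSM
BI = 543 kPa / 141 g/m^2
BI = 3.851 kPa/(g/m^2)

3.851 kPa/(g/m^2)


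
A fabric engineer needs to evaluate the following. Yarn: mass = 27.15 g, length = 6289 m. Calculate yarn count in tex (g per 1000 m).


Formula: Tex = (mass_g / length_m) * 1000
Substituting: Tex = (27.15 / 6289) * 1000
Intermediate: 27.15 / 6289 = 0.00431706 g/m
Tex = 0.00431706 * 1000 = 4.32 tex

4.32 tex


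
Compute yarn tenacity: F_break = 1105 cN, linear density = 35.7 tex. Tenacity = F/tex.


Formula: Tenacity = Breaking force / Linear density
Tenacity = 1105 cN / 35.7 tex
Tenacity = 30.95 cN/tex

30.95 cN/tex


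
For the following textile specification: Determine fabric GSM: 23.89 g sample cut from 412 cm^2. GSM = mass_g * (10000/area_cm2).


Formula: GSM = mass_g / area_m2
Step 1: Convert area: 412 cm^2 = 412 / 10000 = 0.0412 m^2
Step 2: GSM = 23.89 g / 0.0412 m^2 = 579.9 g/m^2

579.9 g/m^2


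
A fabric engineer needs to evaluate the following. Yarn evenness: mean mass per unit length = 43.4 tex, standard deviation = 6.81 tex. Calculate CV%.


Formula: CV% = (standard deviation / mean) * 100
Step 1: Ratio = 6.81 / 43.4 = 0.156912
Step 2: CV% = 0.156912 * 100 = 15.6912% ≈ 15.7%

15.7%


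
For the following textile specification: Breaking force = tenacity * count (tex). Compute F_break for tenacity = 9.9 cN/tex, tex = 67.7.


Formula: Breaking force = Tenacity * Linear density
F = 9.9 cN/tex * 67.7 tex
F = 670.23 cN

670.23 cN


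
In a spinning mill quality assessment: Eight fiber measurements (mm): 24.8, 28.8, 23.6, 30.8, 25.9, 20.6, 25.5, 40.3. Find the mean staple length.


Formula: Mean = sum of lengths / count
Sum = 24.8 + 28.8 + 23.6 + 30.8 + 25.9 + 20.6 + 25.5 + 40.3
Sum = 220.3 mm
Mean = 220.3 / 8 = 27.54 mm

27.54 mm


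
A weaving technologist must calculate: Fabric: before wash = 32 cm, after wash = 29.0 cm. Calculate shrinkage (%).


Formula: Shrinkage% = ((L_before - L_after) / L_before) * 100
Step 1: Shrinkage = 32 - 29.0 = 3.0 cm
Step 2: Shrinkage% = (3.0 / 32) * 100
Step 3: Shrinkage% = 0.09375 * 100 = 9.375% ≈ 9.4%

9.4%


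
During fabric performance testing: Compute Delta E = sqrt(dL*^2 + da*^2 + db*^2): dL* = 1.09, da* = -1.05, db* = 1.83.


Formula: Delta E = sqrt(dL*^2 + da*^2 + db*^2)
Step 1: dL*^2 = 1.09^2 = 1.1881
Step 2: da*^2 = (-1.05)^2 = 1.1025
Step 3: db*^2 = 1.83^2 = 3.3489
Step 4: Sum = 1.1881 + 1.1025 + 3.3489 = 5.6395
Step 5: Delta E = sqrt(5.6395) = 2.37

2.37 Delta E


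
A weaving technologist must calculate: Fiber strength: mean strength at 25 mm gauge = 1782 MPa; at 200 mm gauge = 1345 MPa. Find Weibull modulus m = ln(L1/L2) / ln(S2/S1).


Formula: m = ln(L1/L2) / ln(S2/S1)
Step 1: ln(L1/L2) = ln(25/200) = -2.07944
Step 2: S2/S1 = 1345/1782 = 0.75477
Step 3: ln(S2/S1) = ln(0.75477) = -0.28134
Step 4: m = -2.07944 / -0.28134 = 7.39

7.39 (Weibull m)


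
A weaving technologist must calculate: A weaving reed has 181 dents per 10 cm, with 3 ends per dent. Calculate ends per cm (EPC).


Formula: EPC = (dents per 10 cm * ends per dent) / 10
Step 1: Total ends per 10 cm = 181 * 3 = 543
Step 2: EPC = 543 / 10 = 54.3 ends/cm

54.3 ends/cm
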